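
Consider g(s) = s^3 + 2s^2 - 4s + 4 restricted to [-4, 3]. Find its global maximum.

The derivative is 3s^2 + 4s - 4, which vanishes at s = -2 and s = 2/3.
Candidates: g(-4) = -12,  g(-2) = 12,  g(2/3) = 68/27,  g(3) = 37.
Hence the absolute maximum is 37 at s = 3.

37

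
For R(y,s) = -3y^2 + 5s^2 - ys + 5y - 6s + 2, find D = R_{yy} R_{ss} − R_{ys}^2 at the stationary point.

-61

∂R/∂y = -6y - s + 5 = 0 and ∂R/∂s = -y + 10s - 6 = 0, so (y, s) = (44/61, 41/61).
The Hessian has R_{yy} = -6, R_{ss} = 10, R_{ys} = -1, giving D = -61 < 0, so the point is a saddle point.
D = (-6)·(10) − (-1)^2 = -61.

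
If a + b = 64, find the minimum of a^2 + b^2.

2048

With a + b = 64, a^2 + b^2 = a^2 + (64 − a)^2.
The derivative 2a − 2(64 − a) = 4a − 128 vanishes at a = 32; second derivative 4 > 0, a minimum.
The minimum is 2·(32)^2 = 2048.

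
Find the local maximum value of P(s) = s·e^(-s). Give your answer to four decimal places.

0.3679

P'(s) = 1·e^(-s) + (s)·(-1)·e^(-s) = (-s + 1)·e^(-s). Since e^(-s) > 0, the only critical point is s = 1.
P''(1) has the same sign as -1 < 0, so this is a local maximum.
P(1) = (1)·e^(-1) ≈ 0.3679.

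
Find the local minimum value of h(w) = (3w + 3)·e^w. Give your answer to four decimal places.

h'(w) = 3·e^w + (3w + 3)·1·e^w = (3w + 6)·e^w. Since e^w > 0, the only critical point is w = -2.
h''(-2) has the same sign as 3 > 0, so this is a local minimum.
h(-2) = (-3)·e^(-2) ≈ -0.4060.

-0.4060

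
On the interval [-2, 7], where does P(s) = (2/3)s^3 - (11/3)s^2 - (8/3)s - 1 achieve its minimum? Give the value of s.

4

Differentiating, P'(s) = 2s^2 - (22/3)s - 8/3; which vanishes at s = -1/3 and s = 4.
Evaluating at the critical points and endpoints: P(-2) = -47/3; P(-1/3) = -44/81; P(4) = -83/3; P(7) = 88/3.
Hence the absolute minimum is -83/3 at s = 4.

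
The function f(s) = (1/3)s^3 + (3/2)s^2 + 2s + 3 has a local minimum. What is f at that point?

f'(s) = s^2 + 3s + 2 = 0 at s = -2, -1.
f''(s) = 2s + 3. f''(-2) = -1 < 0 ⇒ local maximum; f''(-1) = 1 > 0 ⇒ local minimum.
Thus f has its local minimum at s = -1, with value 13/6.

13/6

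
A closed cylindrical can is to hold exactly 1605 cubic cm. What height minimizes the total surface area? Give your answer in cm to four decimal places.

With radius r and height h, πr²h = 1605 so h = 1605/(πr²), and S(r) = 2πr² + 2πrh = 2πr² + 2·1605/r.
S'(r) = 4πr − 2·1605/r² = 0 ⇒ r³ = 1605/(2π), so r ≈ 6.3450 and h = 2r ≈ 12.6900.
S''(r) = 4π + 4·1605/r³ > 0, so this is the minimum; S ≈ 758.8651.

12.6900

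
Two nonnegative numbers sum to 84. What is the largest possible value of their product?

With x + y = 84, the product is P(x) = x(84 − x).
P'(x) = 84 − 2x = 0 gives x = 42; P'' = −2 < 0, so this is the maximum.
P = 42·42 = 1764.

1764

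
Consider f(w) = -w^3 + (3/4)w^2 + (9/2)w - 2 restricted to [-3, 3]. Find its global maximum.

73/4

Differentiating, f'(w) = -3w^2 + (3/2)w + 9/2; which vanishes at w = -1 and w = 3/2.
Compare values at every candidate in [-3, 3]: f(-3) = 73/4; f(-1) = -19/4; f(3/2) = 49/16; f(3) = -35/4.
So the maximum is f(-3) = 73/4.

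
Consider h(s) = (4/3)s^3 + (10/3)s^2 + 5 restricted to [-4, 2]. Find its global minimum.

Differentiating, h'(s) = 4s^2 + (20/3)s; which vanishes at s = -5/3 and s = 0.
Compare values at every candidate in [-4, 2]: h(-4) = -27; h(-5/3) = 655/81; h(0) = 5; h(2) = 29.
So the minimum is h(-4) = -27.

-27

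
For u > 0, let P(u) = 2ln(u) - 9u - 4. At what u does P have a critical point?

P'(u) = 2/u − 9 = 0 gives u = 2/9.
P''(u) = -2/u², which is negative for u > 0, so this is a local maximum.
P(2/9) = 2·ln(2/9) - 2 - 4 ≈ -9.0082.

2/9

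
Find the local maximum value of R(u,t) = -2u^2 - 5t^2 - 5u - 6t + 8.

517/40

∂R/∂u = -4u - 5 = 0 and ∂R/∂t = -10t - 6 = 0, so (u, t) = (-5/4, -3/5).
The Hessian has R_{uu} = -4, R_{tt} = -10, R_{ut} = 0, giving D = 40 > 0 with R_{uu} < 0, so the point is a local maximum.
R(-5/4, -3/5) = 517/40.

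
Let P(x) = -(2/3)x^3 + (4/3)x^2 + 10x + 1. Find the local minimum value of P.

-719/81

P'(x) = -2x^2 + (8/3)x + 10 = 0 at x = -5/3, 3.
Second-derivative test with P''(x) = -4x + 8/3: P''(-5/3) = 28/3 > 0 ⇒ local minimum; P''(3) = -28/3 < 0 ⇒ local maximum.
So the local minimum value is P(-5/3) = -719/81.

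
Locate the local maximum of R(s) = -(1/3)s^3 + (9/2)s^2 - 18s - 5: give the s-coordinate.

6

Critical points: R'(s) = -s^2 + 9s - 18 vanishes at s = 3, 6.
R''(s) = -2s + 9. R''(3) = 3 > 0 ⇒ local minimum; R''(6) = -3 < 0 ⇒ local maximum.
Thus R has its local maximum at s = 6, with value -23.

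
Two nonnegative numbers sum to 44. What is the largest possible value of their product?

484

With x + y = 44, the product is P(x) = x(44 − x).
P'(x) = 44 − 2x = 0 gives x = 22; P'' = −2 < 0, so this is the maximum.
P = 22·22 = 484.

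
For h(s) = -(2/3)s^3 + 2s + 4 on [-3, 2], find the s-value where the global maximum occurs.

h'(s) = -2s^2 + 2, which vanishes at s = -1 and s = 1.
Candidates: h(-3) = 16; h(-1) = 8/3; h(1) = 16/3; h(2) = 8/3.
So the maximum is h(-3) = 16.

-3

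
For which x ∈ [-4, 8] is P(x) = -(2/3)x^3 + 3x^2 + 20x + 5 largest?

Differentiating, P'(x) = -2x^2 + 6x + 20; which vanishes at x = -2 and x = 5.
Candidates: P(-4) = 47/3, P(-2) = -53/3, P(5) = 290/3, P(8) = 47/3.
The maximum over the interval is 290/3, attained at x = 5.

5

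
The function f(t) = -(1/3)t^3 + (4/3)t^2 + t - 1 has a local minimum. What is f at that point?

-95/81

f'(t) = -t^2 + (8/3)t + 1. Setting f'(t) = 0 gives t ∈ {-1/3, 3}.
f''(t) = -2t + 8/3. f''(-1/3) = 10/3 > 0 ⇒ local minimum; f''(3) = -10/3 < 0 ⇒ local maximum.
Thus f has its local minimum at t = -1/3, with value -95/81.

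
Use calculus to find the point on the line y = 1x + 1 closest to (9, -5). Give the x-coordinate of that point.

3/2

Minimize D(x)^2 = (x - 9)^2 + (x + 6)^2.
d/dx[D^2] = 2(x - 9) + 2·1·(x + 6) = 0 ⇒ x = 3/2.
Then y = 5/2 and the distance is √(225/2) ≈ 10.6066.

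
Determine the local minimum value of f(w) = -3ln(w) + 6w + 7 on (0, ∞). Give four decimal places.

f'(w) = -3/w + 6 = 0 gives w = 1/2.
f''(w) = 3/w², which is positive for w > 0, so this is a local minimum.
f(1/2) = -3·ln(1/2) + 3 + 7 ≈ 12.0794.

12.0794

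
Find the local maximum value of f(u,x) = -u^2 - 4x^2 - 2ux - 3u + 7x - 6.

55/12

∂f/∂u = -2u - 2x - 3 = 0 and ∂f/∂x = -2u - 8x + 7 = 0, so (u, x) = (-19/6, 5/3).
The Hessian has f_{uu} = -2, f_{xx} = -8, f_{ux} = -2, giving D = 12 > 0 with f_{uu} < 0, so the point is a local maximum.
f(-19/6, 5/3) = 55/12.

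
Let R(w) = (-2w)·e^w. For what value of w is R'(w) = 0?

Differentiating with the product rule gives R'(w) = (-2w - 2)·e^w. Since e^w > 0, the only critical point is w = -1.
R''(-1) has the same sign as -2 < 0, so this is a local maximum.
R(-1) = (2)·e^(-1) ≈ 0.7358.

-1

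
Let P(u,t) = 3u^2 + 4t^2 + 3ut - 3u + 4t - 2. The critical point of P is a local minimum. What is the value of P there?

-66/13

∂P/∂u = 6u + 3t - 3 = 0 and ∂P/∂t = 3u + 8t + 4 = 0, so (u, t) = (12/13, -11/13).
The Hessian has P_{uu} = 6, P_{tt} = 8, P_{ut} = 3, giving D = 39 > 0 with P_{uu} > 0, so the point is a local minimum.
P(12/13, -11/13) = -66/13.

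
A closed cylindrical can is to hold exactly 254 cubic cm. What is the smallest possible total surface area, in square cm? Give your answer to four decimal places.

222.0259

With radius r and height h, πr²h = 254 so h = 254/(πr²), and S(r) = 2πr² + 2πrh = 2πr² + 2·254/r.
S'(r) = 4πr − 2·254/r² = 0 ⇒ r³ = 254/(2π), so r ≈ 3.4320 and h = 2r ≈ 6.8641.
S''(r) = 4π + 4·254/r³ > 0, so this is the minimum; S ≈ 222.0259.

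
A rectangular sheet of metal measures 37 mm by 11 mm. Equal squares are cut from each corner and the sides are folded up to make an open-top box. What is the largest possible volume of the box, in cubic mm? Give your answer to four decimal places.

480.0152

With cut size x, the volume is V(x) = x(37 − 2x)(11 − 2x) for 0 < x < 5.5.
V'(x) = 12x^2 − 192x + 407. Setting V'(x) = 0 gives x ≈ 2.5152 (the root in (0, 5.5)).
V''(x) = 24x − 192 is negative there, so this is the maximum; V ≈ 480.0152.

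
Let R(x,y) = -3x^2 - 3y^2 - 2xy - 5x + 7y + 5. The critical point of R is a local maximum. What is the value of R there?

113/8

∂R/∂x = -6x - 2y - 5 = 0 and ∂R/∂y = -2x - 6y + 7 = 0, so (x, y) = (-11/8, 13/8).
The Hessian has R_{xx} = -6, R_{yy} = -6, R_{xy} = -2, giving D = 32 > 0 with R_{xx} < 0, so the point is a local maximum.
R(-11/8, 13/8) = 113/8.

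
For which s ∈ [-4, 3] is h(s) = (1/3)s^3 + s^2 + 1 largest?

3

Differentiating, h'(s) = s^2 + 2s; which vanishes at s = -2 and s = 0.
Compare values at every candidate in [-4, 3]: h(-4) = -13/3; h(-2) = 7/3; h(0) = 1; h(3) = 19.
So the maximum is h(3) = 19.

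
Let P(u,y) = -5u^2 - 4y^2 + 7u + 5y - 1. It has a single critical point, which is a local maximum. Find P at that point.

∂P/∂u = -10u + 7 = 0 and ∂P/∂y = -8y + 5 = 0, so (u, y) = (7/10, 5/8).
The Hessian has P_{uu} = -10, P_{yy} = -8, P_{uy} = 0, giving D = 80 > 0 with P_{uu} < 0, so the point is a local maximum.
P(7/10, 5/8) = 241/80.

241/80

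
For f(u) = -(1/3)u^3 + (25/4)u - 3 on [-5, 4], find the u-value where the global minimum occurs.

-5/2

Differentiating, f'(u) = -u^2 + 25/4; which vanishes at u = -5/2 and u = 5/2.
Candidates: f(-5) = 89/12,  f(-5/2) = -161/12,  f(5/2) = 89/12,  f(4) = 2/3.
The minimum over the interval is -161/12, attained at u = -5/2.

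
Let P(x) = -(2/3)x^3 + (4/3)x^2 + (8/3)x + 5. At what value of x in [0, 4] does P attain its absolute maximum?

The derivative is -2x^2 + (8/3)x + 8/3, whose only zero in [0, 4] is x = 2.
Compare values at every candidate in [0, 4]: P(0) = 5, P(2) = 31/3, P(4) = -17/3.
The maximum over the interval is 31/3, attained at x = 2.

2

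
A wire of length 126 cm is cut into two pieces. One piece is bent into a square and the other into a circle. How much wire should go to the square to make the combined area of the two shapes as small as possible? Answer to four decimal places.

70.5725

Let x be the length used for the square. Square side x/4; circle radius (126−x)/(2π).
A(x) = (x/4)² + π·((126−x)/(2π))² = x²/16 + (126−x)²/(4π) for 0 ≤ x ≤ 126. A'(x) = x/8 − (126−x)/(2π) = 0 gives x = 4·126/(π+4) ≈ 70.5725.
A'' = 1/8 + 1/(2π) > 0, so this gives the minimum combined area; x ≈ 70.5725 cm to the square.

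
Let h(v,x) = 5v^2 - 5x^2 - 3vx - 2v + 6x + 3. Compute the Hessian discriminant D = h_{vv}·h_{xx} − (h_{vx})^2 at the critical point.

∂h/∂v = 10v - 3x - 2 = 0 and ∂h/∂x = -3v - 10x + 6 = 0, so (v, x) = (38/109, 54/109).
The Hessian has h_{vv} = 10, h_{xx} = -10, h_{vx} = -3, giving D = -109 < 0, so the point is a saddle point.
D = (10)·(-10) − (-3)^2 = -109.

-109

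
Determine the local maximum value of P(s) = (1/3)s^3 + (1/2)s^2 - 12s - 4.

92/3

P'(s) = s^2 + s - 12 = 0 at s = -4, 3.
P''(s) = 2s + 1. P''(-4) = -7 < 0 ⇒ local maximum; P''(3) = 7 > 0 ⇒ local minimum.
So the local maximum value is P(-4) = 92/3.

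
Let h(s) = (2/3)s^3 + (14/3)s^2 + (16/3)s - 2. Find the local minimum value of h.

-298/81

Critical points: h'(s) = 2s^2 + (28/3)s + 16/3 vanishes at s = -4, -2/3.
Since h''(s) = 4s + 28/3, we get h''(-4) = -20/3 < 0 ⇒ local maximum; h''(-2/3) = 20/3 > 0 ⇒ local minimum.
So the local minimum value is h(-2/3) = -298/81.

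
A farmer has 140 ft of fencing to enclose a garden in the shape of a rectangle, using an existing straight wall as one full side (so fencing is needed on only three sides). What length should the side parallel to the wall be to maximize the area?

70

Let the sides perpendicular to the wall have length x and the parallel side y, so 2x + y = 140 and the area is A = xy = x(140 − 2x).
A'(x) = 140 − 4x = 0 gives x = 35, and A''(x) = −4 < 0 confirms a maximum.
Then y = 140 − 2·35 = 70 and A = 2450.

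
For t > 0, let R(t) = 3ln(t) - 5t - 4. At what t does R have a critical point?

R'(t) = 3/t − 5 = 0 gives t = 3/5.
R''(t) = -3/t², which is negative for t > 0, so this is a local maximum.
R(3/5) = 3·ln(3/5) - 3 - 4 ≈ -8.5325.

3/5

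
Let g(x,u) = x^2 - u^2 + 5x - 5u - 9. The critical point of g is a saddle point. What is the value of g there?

-9

∂g/∂x = 2x + 5 = 0 and ∂g/∂u = -2u - 5 = 0, so (x, u) = (-5/2, -5/2).
The Hessian has g_{xx} = 2, g_{uu} = -2, g_{xu} = 0, giving D = -4 < 0, so the point is a saddle point.
g(-5/2, -5/2) = -9.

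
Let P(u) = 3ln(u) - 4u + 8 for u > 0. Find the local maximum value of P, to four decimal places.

P'(u) = 3/u − 4 = 0 gives u = 3/4.
P''(u) = -3/u², which is negative for u > 0, so this is a local maximum.
P(3/4) = 3·ln(3/4) - 3 + 8 ≈ 4.1370.

4.1370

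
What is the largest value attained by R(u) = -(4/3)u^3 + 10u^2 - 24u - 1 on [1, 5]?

Differentiating, R'(u) = -4u^2 + 20u - 24; which vanishes at u = 2 and u = 3.
Candidates: R(1) = -49/3, R(2) = -59/3, R(3) = -19, R(5) = -113/3.
Hence the absolute maximum is -49/3 at u = 1.

-49/3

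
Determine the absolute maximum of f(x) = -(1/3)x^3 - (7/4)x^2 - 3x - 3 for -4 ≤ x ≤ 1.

7/3

The derivative is -x^2 - (7/2)x - 3, which vanishes at x = -2 and x = -3/2.
Evaluating at the critical points and endpoints: f(-4) = 7/3, f(-2) = -4/3, f(-3/2) = -21/16, f(1) = -97/12.
The maximum over the interval is 7/3, attained at x = -4.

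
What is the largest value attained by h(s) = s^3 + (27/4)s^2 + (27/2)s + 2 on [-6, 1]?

h'(s) = 3s^2 + (27/2)s + 27/2, which vanishes at s = -3 and s = -3/2.
Candidates: h(-6) = -52; h(-3) = -19/4; h(-3/2) = -103/16; h(1) = 93/4.
Hence the absolute maximum is 93/4 at s = 1.

93/4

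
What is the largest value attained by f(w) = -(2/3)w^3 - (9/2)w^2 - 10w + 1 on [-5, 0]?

The derivative is -2w^2 - 9w - 10, which vanishes at w = -5/2 and w = -2.
Candidates: f(-5) = 131/6; f(-5/2) = 199/24; f(-2) = 25/3; f(0) = 1.
The maximum over the interval is 131/6, attained at w = -5.

131/6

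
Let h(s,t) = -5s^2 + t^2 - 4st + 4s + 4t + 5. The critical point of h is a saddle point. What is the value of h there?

5

∂h/∂s = -10s - 4t + 4 = 0 and ∂h/∂t = -4s + 2t + 4 = 0, so (s, t) = (2/3, -2/3).
The Hessian has h_{ss} = -10, h_{tt} = 2, h_{st} = -4, giving D = -36 < 0, so the point is a saddle point.
h(2/3, -2/3) = 5.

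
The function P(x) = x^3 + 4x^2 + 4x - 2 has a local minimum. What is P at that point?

-86/27

P'(x) = 3x^2 + 8x + 4. Setting P'(x) = 0 gives x ∈ {-2, -2/3}.
Since P''(x) = 6x + 8, we get P''(-2) = -4 < 0 ⇒ local maximum; P''(-2/3) = 4 > 0 ⇒ local minimum.
The local minimum is P(-2/3) = -86/27.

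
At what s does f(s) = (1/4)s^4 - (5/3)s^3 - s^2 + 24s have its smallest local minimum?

Critical points: f'(s) = s^3 - 5s^2 - 2s + 24 vanishes at s = -2, 3, 4.
Second-derivative test with f''(s) = 3s^2 - 10s - 2: f''(-2) = 30 > 0 ⇒ local minimum; f''(3) = -5 < 0 ⇒ local maximum; f''(4) = 6 > 0 ⇒ local minimum.
Thus f has its smallest local minimum at s = -2, with value -104/3.

-2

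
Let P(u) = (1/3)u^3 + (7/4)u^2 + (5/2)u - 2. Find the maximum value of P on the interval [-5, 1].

Differentiating, P'(u) = u^2 + (7/2)u + 5/2; which vanishes at u = -5/2 and u = -1.
Compare values at every candidate in [-5, 1]: P(-5) = -149/12,  P(-5/2) = -121/48,  P(-1) = -37/12,  P(1) = 31/12.
So the maximum is P(1) = 31/12.

31/12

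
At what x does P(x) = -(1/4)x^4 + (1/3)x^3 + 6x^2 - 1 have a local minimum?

P'(x) = -x^3 + x^2 + 12x = 0 at x = -3, 0, 4.
Since P''(x) = -3x^2 + 2x + 12, we get P''(-3) = -21 < 0 ⇒ local maximum; P''(0) = 12 > 0 ⇒ local minimum; P''(4) = -28 < 0 ⇒ local maximum.
So the local minimum value is P(0) = -1.

0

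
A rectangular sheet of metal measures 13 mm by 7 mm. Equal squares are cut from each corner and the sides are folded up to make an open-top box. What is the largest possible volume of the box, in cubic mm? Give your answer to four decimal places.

60.0451

With cut size x, the volume is V(x) = x(13 − 2x)(7 − 2x) for 0 < x < 3.5.
V'(x) = 12x^2 − 80x + 91. Setting V'(x) = 0 gives x ≈ 1.4551 (the root in (0, 3.5)).
V''(x) = 24x − 80 is negative there, so this is the maximum; V ≈ 60.0451.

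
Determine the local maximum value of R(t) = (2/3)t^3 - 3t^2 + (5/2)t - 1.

-5/12

R'(t) = 2t^2 - 6t + 5/2 = 0 at t = 1/2, 5/2.
Since R''(t) = 4t - 6, we get R''(1/2) = -4 < 0 ⇒ local maximum; R''(5/2) = 4 > 0 ⇒ local minimum.
The local maximum is R(1/2) = -5/12.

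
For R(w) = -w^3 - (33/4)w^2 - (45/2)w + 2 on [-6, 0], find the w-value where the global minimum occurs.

Differentiating, R'(w) = -3w^2 - (33/2)w - 45/2; which vanishes at w = -3 and w = -5/2.
Compare values at every candidate in [-6, 0]: R(-6) = 56, R(-3) = 89/4, R(-5/2) = 357/16, R(0) = 2.
Hence the absolute minimum is 2 at w = 0.

0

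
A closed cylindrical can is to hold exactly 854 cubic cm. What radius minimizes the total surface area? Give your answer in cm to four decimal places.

With radius r and height h, πr²h = 854 so h = 854/(πr²), and S(r) = 2πr² + 2πrh = 2πr² + 2·854/r.
S'(r) = 4πr − 2·854/r² = 0 ⇒ r³ = 854/(2π), so r ≈ 5.1415 and h = 2r ≈ 10.2831.
S''(r) = 4π + 4·854/r³ > 0, so this is the minimum; S ≈ 498.2949.

5.1415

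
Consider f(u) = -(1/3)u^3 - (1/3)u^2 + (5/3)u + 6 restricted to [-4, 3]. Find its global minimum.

-1

The derivative is -u^2 - (2/3)u + 5/3, which vanishes at u = -5/3 and u = 1.
Candidates: f(-4) = 46/3,  f(-5/3) = 311/81,  f(1) = 7,  f(3) = -1.
Hence the absolute minimum is -1 at u = 3.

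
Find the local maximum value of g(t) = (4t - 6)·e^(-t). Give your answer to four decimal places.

g'(t) = 4·e^(-t) + (4t - 6)·(-1)·e^(-t) = (-4t + 10)·e^(-t). Since e^(-t) > 0, the only critical point is t = 5/2.
g''(5/2) has the same sign as -4 < 0, so this is a local maximum.
g(5/2) = (4)·e^(-5/2) ≈ 0.3283.

0.3283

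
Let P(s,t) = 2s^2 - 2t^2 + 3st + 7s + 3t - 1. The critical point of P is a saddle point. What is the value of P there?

-168/25

∂P/∂s = 4s + 3t + 7 = 0 and ∂P/∂t = 3s - 4t + 3 = 0, so (s, t) = (-37/25, -9/25).
The Hessian has P_{ss} = 4, P_{tt} = -4, P_{st} = 3, giving D = -25 < 0, so the point is a saddle point.
P(-37/25, -9/25) = -168/25.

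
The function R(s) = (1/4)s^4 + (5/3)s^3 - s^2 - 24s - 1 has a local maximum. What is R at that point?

149/4

R'(s) = s^3 + 5s^2 - 2s - 24 = 0 at s = -4, -3, 2.
Second-derivative test with R''(s) = 3s^2 + 10s - 2: R''(-4) = 6 > 0 ⇒ local minimum; R''(-3) = -5 < 0 ⇒ local maximum; R''(2) = 30 > 0 ⇒ local minimum.
Thus R has its local maximum at s = -3, with value 149/4.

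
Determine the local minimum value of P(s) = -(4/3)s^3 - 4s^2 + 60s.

P'(s) = -4s^2 - 8s + 60. Setting P'(s) = 0 gives s ∈ {-5, 3}.
Since P''(s) = -8s - 8, we get P''(-5) = 32 > 0 ⇒ local minimum; P''(3) = -32 < 0 ⇒ local maximum.
The local minimum is P(-5) = -700/3.

-700/3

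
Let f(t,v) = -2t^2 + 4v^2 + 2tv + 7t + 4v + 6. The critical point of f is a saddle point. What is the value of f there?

9

∂f/∂t = -4t + 2v + 7 = 0 and ∂f/∂v = 2t + 8v + 4 = 0, so (t, v) = (4/3, -5/6).
The Hessian has f_{tt} = -4, f_{vv} = 8, f_{tv} = 2, giving D = -36 < 0, so the point is a saddle point.
f(4/3, -5/6) = 9.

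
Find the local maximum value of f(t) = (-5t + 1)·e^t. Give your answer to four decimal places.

2.2466

Differentiating with the product rule gives f'(t) = (-5t - 4)·e^t. Since e^t > 0, the only critical point is t = -4/5.
f''(-4/5) has the same sign as -5 < 0, so this is a local maximum.
f(-4/5) = (5)·e^(-4/5) ≈ 2.2466.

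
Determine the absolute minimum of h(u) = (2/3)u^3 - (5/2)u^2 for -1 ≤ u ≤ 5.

-125/24

h'(u) = 2u^2 - 5u, which vanishes at u = 0 and u = 5/2.
Evaluating at the critical points and endpoints: h(-1) = -19/6; h(0) = 0; h(5/2) = -125/24; h(5) = 125/6.
Hence the absolute minimum is -125/24 at u = 5/2.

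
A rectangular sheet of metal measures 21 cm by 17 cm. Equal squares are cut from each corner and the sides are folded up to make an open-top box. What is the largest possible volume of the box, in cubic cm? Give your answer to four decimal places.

With cut size x, the volume is V(x) = x(21 − 2x)(17 − 2x) for 0 < x < 8.5.
V'(x) = 12x^2 − 152x + 357. Setting V'(x) = 0 gives x ≈ 3.1145 (the root in (0, 8.5)).
V''(x) = 24x − 152 is negative there, so this is the maximum; V ≈ 495.5121.

495.5121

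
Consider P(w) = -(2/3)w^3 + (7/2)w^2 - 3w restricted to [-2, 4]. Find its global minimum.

The derivative is -2w^2 + 7w - 3, which vanishes at w = 1/2 and w = 3.
Candidates: P(-2) = 76/3,  P(1/2) = -17/24,  P(3) = 9/2,  P(4) = 4/3.
The minimum over the interval is -17/24, attained at w = 1/2.

-17/24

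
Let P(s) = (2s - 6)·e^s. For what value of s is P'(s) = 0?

Differentiating with the product rule gives P'(s) = (2s - 4)·e^s. Since e^s > 0, the only critical point is s = 2.
P''(2) has the same sign as 2 > 0, so this is a local minimum.
P(2) = (-2)·e^(2) ≈ -14.7781.

2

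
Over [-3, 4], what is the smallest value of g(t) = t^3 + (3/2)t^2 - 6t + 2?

Differentiating, g'(t) = 3t^2 + 3t - 6; which vanishes at t = -2 and t = 1.
Evaluating at the critical points and endpoints: g(-3) = 13/2; g(-2) = 12; g(1) = -3/2; g(4) = 66.
Hence the absolute minimum is -3/2 at t = 1.

-3/2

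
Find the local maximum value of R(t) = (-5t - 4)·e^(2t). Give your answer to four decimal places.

0.1857

Differentiating with the product rule gives R'(t) = (-10t - 13)·e^(2t). Since e^(2t) > 0, the only critical point is t = -13/10.
R''(-13/10) has the same sign as -10 < 0, so this is a local maximum.
R(-13/10) = (5/2)·e^(-13/5) ≈ 0.1857.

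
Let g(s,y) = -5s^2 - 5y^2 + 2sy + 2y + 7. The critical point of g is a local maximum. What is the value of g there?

∂g/∂s = -10s + 2y = 0 and ∂g/∂y = 2s - 10y + 2 = 0, so (s, y) = (1/24, 5/24).
The Hessian has g_{ss} = -10, g_{yy} = -10, g_{sy} = 2, giving D = 96 > 0 with g_{ss} < 0, so the point is a local maximum.
g(1/24, 5/24) = 173/24.

173/24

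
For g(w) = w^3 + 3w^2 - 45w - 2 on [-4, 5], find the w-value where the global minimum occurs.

The derivative is 3w^2 + 6w - 45, whose only zero in [-4, 5] is w = 3.
Evaluating at the critical points and endpoints: g(-4) = 162, g(3) = -83, g(5) = -27.
Hence the absolute minimum is -83 at w = 3.

3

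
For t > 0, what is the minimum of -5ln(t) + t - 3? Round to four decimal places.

P'(t) = -5/t + 1 = 0 gives t = 5.
P''(t) = 5/t², which is positive for t > 0, so this is a local minimum.
P(5) = -5·ln(5) + 5 - 3 ≈ -6.0472.

-6.0472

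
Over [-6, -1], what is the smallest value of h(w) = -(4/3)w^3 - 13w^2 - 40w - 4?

73/3

h'(w) = -4w^2 - 26w - 40, which vanishes at w = -4 and w = -5/2.
Compare values at every candidate in [-6, -1]: h(-6) = 56,  h(-4) = 100/3,  h(-5/2) = 427/12,  h(-1) = 73/3.
The minimum over the interval is 73/3, attained at w = -1.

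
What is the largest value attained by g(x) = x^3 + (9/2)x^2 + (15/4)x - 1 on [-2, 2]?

Differentiating, g'(x) = 3x^2 + 9x + 15/4; whose only zero in [-2, 2] is x = -1/2.
Compare values at every candidate in [-2, 2]: g(-2) = 3/2, g(-1/2) = -15/8, g(2) = 65/2.
Hence the absolute maximum is 65/2 at x = 2.

65/2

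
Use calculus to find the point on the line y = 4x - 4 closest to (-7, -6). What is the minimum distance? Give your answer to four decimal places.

6.3059

Minimize D(x)^2 = (x + 7)^2 + (4x + 2)^2.
d/dx[D^2] = 2(x + 7) + 2·4·(4x + 2) = 0 ⇒ x = -15/17.
Then y = -128/17 and the distance is √(676/17) ≈ 6.3059.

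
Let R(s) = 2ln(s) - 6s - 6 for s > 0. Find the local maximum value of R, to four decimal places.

-10.1972

R'(s) = 2/s − 6 = 0 gives s = 1/3.
R''(s) = -2/s², which is negative for s > 0, so this is a local maximum.
R(1/3) = 2·ln(1/3) - 2 - 6 ≈ -10.1972.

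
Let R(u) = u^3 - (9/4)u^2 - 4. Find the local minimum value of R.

Critical points: R'(u) = 3u^2 - (9/2)u vanishes at u = 0, 3/2.
Second-derivative test with R''(u) = 6u - 9/2: R''(0) = -9/2 < 0 ⇒ local maximum; R''(3/2) = 9/2 > 0 ⇒ local minimum.
So the local minimum value is R(3/2) = -91/16.

-91/16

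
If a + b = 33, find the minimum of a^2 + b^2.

1089/2

With a + b = 33, a^2 + b^2 = a^2 + (33 − a)^2.
The derivative 2a − 2(33 − a) = 4a − 66 vanishes at a = 33/2; second derivative 4 > 0, a minimum.
The minimum is 2·(33/2)^2 = 1089/2.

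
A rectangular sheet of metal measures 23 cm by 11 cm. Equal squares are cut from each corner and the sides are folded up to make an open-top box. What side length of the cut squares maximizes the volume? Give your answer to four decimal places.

With cut size x, the volume is V(x) = x(23 − 2x)(11 − 2x) for 0 < x < 5.5.
V'(x) = 12x^2 − 136x + 253. Setting V'(x) = 0 gives x ≈ 2.3459 (the root in (0, 5.5)).
V''(x) = 24x − 136 is negative there, so this is the maximum; V ≈ 270.9322.

2.3459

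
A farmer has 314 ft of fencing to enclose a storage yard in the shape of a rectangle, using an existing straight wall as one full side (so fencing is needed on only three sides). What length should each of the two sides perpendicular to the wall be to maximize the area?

Let the sides perpendicular to the wall have length x and the parallel side y, so 2x + y = 314 and the area is A = xy = x(314 − 2x).
A'(x) = 314 − 4x = 0 gives x = 157/2, and A''(x) = −4 < 0 confirms a maximum.
Then y = 314 − 2·157/2 = 157 and A = 24649/2.

157/2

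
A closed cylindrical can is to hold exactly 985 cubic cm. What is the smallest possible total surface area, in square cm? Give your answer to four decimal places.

With radius r and height h, πr²h = 985 so h = 985/(πr²), and S(r) = 2πr² + 2πrh = 2πr² + 2·985/r.
S'(r) = 4πr − 2·985/r² = 0 ⇒ r³ = 985/(2π), so r ≈ 5.3920 and h = 2r ≈ 10.7841.
S''(r) = 4π + 4·985/r³ > 0, so this is the minimum; S ≈ 548.0313.

548.0313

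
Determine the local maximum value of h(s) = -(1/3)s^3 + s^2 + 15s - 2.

169/3

h'(s) = -s^2 + 2s + 15 = 0 at s = -3, 5.
h''(s) = -2s + 2. h''(-3) = 8 > 0 ⇒ local minimum; h''(5) = -8 < 0 ⇒ local maximum.
So the local maximum value is h(5) = 169/3.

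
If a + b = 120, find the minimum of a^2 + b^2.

7200

With a + b = 120, a^2 + b^2 = a^2 + (120 − a)^2.
The derivative 2a − 2(120 − a) = 4a − 240 vanishes at a = 60; second derivative 4 > 0, a minimum.
The minimum is 2·(60)^2 = 7200.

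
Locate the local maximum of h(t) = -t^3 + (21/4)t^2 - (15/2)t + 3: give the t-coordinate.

h'(t) = -3t^2 + (21/2)t - 15/2. Setting h'(t) = 0 gives t ∈ {1, 5/2}.
h''(t) = -6t + 21/2. h''(1) = 9/2 > 0 ⇒ local minimum; h''(5/2) = -9/2 < 0 ⇒ local maximum.
Thus h has its local maximum at t = 5/2, with value 23/16.

5/2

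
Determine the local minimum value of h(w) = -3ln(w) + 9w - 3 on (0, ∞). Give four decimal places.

3.2958

h'(w) = -3/w + 9 = 0 gives w = 1/3.
h''(w) = 3/w², which is positive for w > 0, so this is a local minimum.
h(1/3) = -3·ln(1/3) + 3 - 3 ≈ 3.2958.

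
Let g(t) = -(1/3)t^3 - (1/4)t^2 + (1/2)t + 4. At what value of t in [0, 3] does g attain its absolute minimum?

3

g'(t) = -t^2 - (1/2)t + 1/2, whose only zero in [0, 3] is t = 1/2.
Evaluating at the critical points and endpoints: g(0) = 4, g(1/2) = 199/48, g(3) = -23/4.
Hence the absolute minimum is -23/4 at t = 3.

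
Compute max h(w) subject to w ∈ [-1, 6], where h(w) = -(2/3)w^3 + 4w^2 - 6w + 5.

47/3

h'(w) = -2w^2 + 8w - 6, which vanishes at w = 1 and w = 3.
Compare values at every candidate in [-1, 6]: h(-1) = 47/3,  h(1) = 7/3,  h(3) = 5,  h(6) = -31.
So the maximum is h(-1) = 47/3.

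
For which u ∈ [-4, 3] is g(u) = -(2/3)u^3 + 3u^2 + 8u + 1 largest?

g'(u) = -2u^2 + 6u + 8, whose only zero in [-4, 3] is u = -1.
Candidates: g(-4) = 179/3, g(-1) = -10/3, g(3) = 34.
The maximum over the interval is 179/3, attained at u = -4.

-4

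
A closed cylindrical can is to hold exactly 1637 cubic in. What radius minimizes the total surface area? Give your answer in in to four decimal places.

6.3869

With radius r and height h, πr²h = 1637 so h = 1637/(πr²), and S(r) = 2πr² + 2πrh = 2πr² + 2·1637/r.
S'(r) = 4πr − 2·1637/r² = 0 ⇒ r³ = 1637/(2π), so r ≈ 6.3869 and h = 2r ≈ 12.7738.
S''(r) = 4π + 4·1637/r³ > 0, so this is the minimum; S ≈ 768.9185.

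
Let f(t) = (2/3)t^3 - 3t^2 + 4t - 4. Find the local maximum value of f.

-7/3

f'(t) = 2t^2 - 6t + 4 = 0 at t = 1, 2.
Since f''(t) = 4t - 6, we get f''(1) = -2 < 0 ⇒ local maximum; f''(2) = 2 > 0 ⇒ local minimum.
So the local maximum value is f(1) = -7/3.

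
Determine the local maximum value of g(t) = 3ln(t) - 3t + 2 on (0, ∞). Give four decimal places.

g'(t) = 3/t − 3 = 0 gives t = 1.
g''(t) = -3/t², which is negative for t > 0, so this is a local maximum.
g(1) = 3·ln(1) - 3 + 2 ≈ -1.0000.

-1.0000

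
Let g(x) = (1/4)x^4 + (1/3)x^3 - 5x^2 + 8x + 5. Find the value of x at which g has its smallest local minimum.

-4

g'(x) = x^3 + x^2 - 10x + 8 = 0 at x = -4, 1, 2.
g''(x) = 3x^2 + 2x - 10. g''(-4) = 30 > 0 ⇒ local minimum; g''(1) = -5 < 0 ⇒ local maximum; g''(2) = 6 > 0 ⇒ local minimum.
So the smallest local minimum value is g(-4) = -193/3.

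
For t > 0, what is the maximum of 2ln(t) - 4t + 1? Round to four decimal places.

h'(t) = 2/t − 4 = 0 gives t = 1/2.
h''(t) = -2/t², which is negative for t > 0, so this is a local maximum.
h(1/2) = 2·ln(1/2) - 2 + 1 ≈ -2.3863.

-2.3863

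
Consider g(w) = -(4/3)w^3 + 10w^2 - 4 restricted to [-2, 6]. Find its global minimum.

The derivative is -4w^2 + 20w, which vanishes at w = 0 and w = 5.
Compare values at every candidate in [-2, 6]: g(-2) = 140/3, g(0) = -4, g(5) = 238/3, g(6) = 68.
So the minimum is g(0) = -4.

-4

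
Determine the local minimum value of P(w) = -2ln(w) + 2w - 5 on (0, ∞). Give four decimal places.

-3.0000

P'(w) = -2/w + 2 = 0 gives w = 1.
P''(w) = 2/w², which is positive for w > 0, so this is a local minimum.
P(1) = -2·ln(1) + 2 - 5 ≈ -3.0000.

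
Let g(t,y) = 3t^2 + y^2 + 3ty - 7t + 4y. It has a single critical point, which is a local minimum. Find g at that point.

∂g/∂t = 6t + 3y - 7 = 0 and ∂g/∂y = 3t + 2y + 4 = 0, so (t, y) = (26/3, -15).
The Hessian has g_{tt} = 6, g_{yy} = 2, g_{ty} = 3, giving D = 3 > 0 with g_{tt} > 0, so the point is a local minimum.
g(26/3, -15) = -181/3.

-181/3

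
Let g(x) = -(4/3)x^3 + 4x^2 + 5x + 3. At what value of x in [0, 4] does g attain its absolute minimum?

4

Differentiating, g'(x) = -4x^2 + 8x + 5; whose only zero in [0, 4] is x = 5/2.
Candidates: g(0) = 3; g(5/2) = 59/3; g(4) = 5/3.
Hence the absolute minimum is 5/3 at x = 4.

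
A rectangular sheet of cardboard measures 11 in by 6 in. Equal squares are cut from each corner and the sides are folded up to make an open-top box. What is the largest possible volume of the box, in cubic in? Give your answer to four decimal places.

With cut size x, the volume is V(x) = x(11 − 2x)(6 − 2x) for 0 < x < 3.
V'(x) = 12x^2 − 68x + 66. Setting V'(x) = 0 gives x ≈ 1.2434 (the root in (0, 3)).
V''(x) = 24x − 68 is negative there, so this is the maximum; V ≈ 37.1883.

37.1883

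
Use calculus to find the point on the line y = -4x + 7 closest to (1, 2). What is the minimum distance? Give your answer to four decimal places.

0.2425

Minimize D(x)^2 = (x - 1)^2 + (-4x + 5)^2.
d/dx[D^2] = 2(x - 1) + 2·(-4)·(-4x + 5) = 0 ⇒ x = 21/17.
Then y = 35/17 and the distance is √(1/17) ≈ 0.2425.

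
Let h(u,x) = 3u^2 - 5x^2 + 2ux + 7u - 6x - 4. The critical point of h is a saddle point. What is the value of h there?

∂h/∂u = 6u + 2x + 7 = 0 and ∂h/∂x = 2u - 10x - 6 = 0, so (u, x) = (-29/32, -25/32).
The Hessian has h_{uu} = 6, h_{xx} = -10, h_{ux} = 2, giving D = -64 < 0, so the point is a saddle point.
h(-29/32, -25/32) = -309/64.

-309/64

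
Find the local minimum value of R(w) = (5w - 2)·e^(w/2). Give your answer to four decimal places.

-4.4933

Differentiating with the product rule gives R'(w) = ((5/2)w + 4)·e^(w/2). Since e^(w/2) > 0, the only critical point is w = -8/5.
R''(-8/5) has the same sign as 5/2 > 0, so this is a local minimum.
R(-8/5) = (-10)·e^(-4/5) ≈ -4.4933.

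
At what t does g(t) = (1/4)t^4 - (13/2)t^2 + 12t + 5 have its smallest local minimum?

g'(t) = t^3 - 13t + 12 = 0 at t = -4, 1, 3.
Since g''(t) = 3t^2 - 13, we get g''(-4) = 35 > 0 ⇒ local minimum; g''(1) = -10 < 0 ⇒ local maximum; g''(3) = 14 > 0 ⇒ local minimum.
The smallest local minimum is g(-4) = -83.

-4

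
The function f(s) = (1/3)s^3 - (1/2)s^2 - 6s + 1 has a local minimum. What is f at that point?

-25/2

Critical points: f'(s) = s^2 - s - 6 vanishes at s = -2, 3.
Second-derivative test with f''(s) = 2s - 1: f''(-2) = -5 < 0 ⇒ local maximum; f''(3) = 5 > 0 ⇒ local minimum.
So the local minimum value is f(3) = -25/2.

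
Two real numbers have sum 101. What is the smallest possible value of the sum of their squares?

With a + b = 101, a^2 + b^2 = a^2 + (101 − a)^2.
The derivative 2a − 2(101 − a) = 4a − 202 vanishes at a = 101/2; second derivative 4 > 0, a minimum.
The minimum is 2·(101/2)^2 = 10201/2.

10201/2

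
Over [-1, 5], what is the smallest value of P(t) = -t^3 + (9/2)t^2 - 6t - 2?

Differentiating, P'(t) = -3t^2 + 9t - 6; which vanishes at t = 1 and t = 2.
Evaluating at the critical points and endpoints: P(-1) = 19/2,  P(1) = -9/2,  P(2) = -4,  P(5) = -89/2.
The minimum over the interval is -89/2, attained at t = 5.

-89/2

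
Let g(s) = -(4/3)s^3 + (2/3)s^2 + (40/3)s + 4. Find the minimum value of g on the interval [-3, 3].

Differentiating, g'(s) = -4s^2 + (4/3)s + 40/3; which vanishes at s = -5/3 and s = 2.
Candidates: g(-3) = 6; g(-5/3) = -826/81; g(2) = 68/3; g(3) = 14.
Hence the absolute minimum is -826/81 at s = -5/3.

-826/81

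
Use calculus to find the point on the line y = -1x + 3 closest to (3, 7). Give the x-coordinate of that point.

-1/2

Minimize D(x)^2 = (x - 3)^2 + (-x - 4)^2.
d/dx[D^2] = 2(x - 3) + 2·(-1)·(-x - 4) = 0 ⇒ x = -1/2.
Then y = 7/2 and the distance is √(49/2) ≈ 4.9497.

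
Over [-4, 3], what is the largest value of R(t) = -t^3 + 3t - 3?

The derivative is -3t^2 + 3, which vanishes at t = -1 and t = 1.
Candidates: R(-4) = 49, R(-1) = -5, R(1) = -1, R(3) = -21.
So the maximum is R(-4) = 49.

49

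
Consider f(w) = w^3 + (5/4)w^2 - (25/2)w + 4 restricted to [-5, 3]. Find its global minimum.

f'(w) = 3w^2 + (5/2)w - 25/2, which vanishes at w = -5/2 and w = 5/3.
Compare values at every candidate in [-5, 3]: f(-5) = -109/4; f(-5/2) = 439/16; f(5/3) = -943/108; f(3) = 19/4.
Hence the absolute minimum is -109/4 at w = -5.

-109/4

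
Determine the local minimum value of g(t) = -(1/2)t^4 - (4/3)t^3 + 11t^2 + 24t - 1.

-79/6

g'(t) = -2t^3 - 4t^2 + 22t + 24 = 0 at t = -4, -1, 3.
Since g''(t) = -6t^2 - 8t + 22, we get g''(-4) = -42 < 0 ⇒ local maximum; g''(-1) = 24 > 0 ⇒ local minimum; g''(3) = -56 < 0 ⇒ local maximum.
The local minimum is g(-1) = -79/6.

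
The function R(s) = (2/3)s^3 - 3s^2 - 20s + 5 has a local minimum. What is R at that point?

-260/3

R'(s) = 2s^2 - 6s - 20. Setting R'(s) = 0 gives s ∈ {-2, 5}.
Second-derivative test with R''(s) = 4s - 6: R''(-2) = -14 < 0 ⇒ local maximum; R''(5) = 14 > 0 ⇒ local minimum.
Thus R has its local minimum at s = 5, with value -260/3.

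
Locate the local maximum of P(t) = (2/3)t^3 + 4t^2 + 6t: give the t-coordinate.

P'(t) = 2t^2 + 8t + 6. Setting P'(t) = 0 gives t ∈ {-3, -1}.
P''(t) = 4t + 8. P''(-3) = -4 < 0 ⇒ local maximum; P''(-1) = 4 > 0 ⇒ local minimum.
The local maximum is P(-3) = 0.

-3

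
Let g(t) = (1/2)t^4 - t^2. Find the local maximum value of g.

g'(t) = 2t^3 - 2t = 0 at t = -1, 0, 1.
Second-derivative test with g''(t) = 6t^2 - 2: g''(-1) = 4 > 0 ⇒ local minimum; g''(0) = -2 < 0 ⇒ local maximum; g''(1) = 4 > 0 ⇒ local minimum.
Thus g has its local maximum at t = 0, with value 0.

0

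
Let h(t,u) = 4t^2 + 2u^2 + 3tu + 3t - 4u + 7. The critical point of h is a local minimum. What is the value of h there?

43/23

∂h/∂t = 8t + 3u + 3 = 0 and ∂h/∂u = 3t + 4u - 4 = 0, so (t, u) = (-24/23, 41/23).
The Hessian has h_{tt} = 8, h_{uu} = 4, h_{tu} = 3, giving D = 23 > 0 with h_{tt} > 0, so the point is a local minimum.
h(-24/23, 41/23) = 43/23.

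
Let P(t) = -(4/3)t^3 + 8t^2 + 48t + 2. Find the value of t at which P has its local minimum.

-2

P'(t) = -4t^2 + 16t + 48. Setting P'(t) = 0 gives t ∈ {-2, 6}.
Since P''(t) = -8t + 16, we get P''(-2) = 32 > 0 ⇒ local minimum; P''(6) = -32 < 0 ⇒ local maximum.
So the local minimum value is P(-2) = -154/3.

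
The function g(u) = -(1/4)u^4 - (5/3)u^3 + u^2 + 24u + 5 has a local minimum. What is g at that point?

g'(u) = -u^3 - 5u^2 + 2u + 24. Setting g'(u) = 0 gives u ∈ {-4, -3, 2}.
Second-derivative test with g''(u) = -3u^2 - 10u + 2: g''(-4) = -6 < 0 ⇒ local maximum; g''(-3) = 5 > 0 ⇒ local minimum; g''(2) = -30 < 0 ⇒ local maximum.
Thus g has its local minimum at u = -3, with value -133/4.

-133/4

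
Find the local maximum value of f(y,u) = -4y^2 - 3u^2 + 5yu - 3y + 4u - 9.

∂f/∂y = -8y + 5u - 3 = 0 and ∂f/∂u = 5y - 6u + 4 = 0, so (y, u) = (2/23, 17/23).
The Hessian has f_{yy} = -8, f_{uu} = -6, f_{yu} = 5, giving D = 23 > 0 with f_{yy} < 0, so the point is a local maximum.
f(2/23, 17/23) = -176/23.

-176/23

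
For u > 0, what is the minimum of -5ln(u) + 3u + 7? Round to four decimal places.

g'(u) = -5/u + 3 = 0 gives u = 5/3.
g''(u) = 5/u², which is positive for u > 0, so this is a local minimum.
g(5/3) = -5·ln(5/3) + 5 + 7 ≈ 9.4459.

9.4459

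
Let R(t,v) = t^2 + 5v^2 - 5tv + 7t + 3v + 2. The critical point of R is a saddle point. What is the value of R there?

∂R/∂t = 2t - 5v + 7 = 0 and ∂R/∂v = -5t + 10v + 3 = 0, so (t, v) = (17, 41/5).
The Hessian has R_{tt} = 2, R_{vv} = 10, R_{tv} = -5, giving D = -5 < 0, so the point is a saddle point.
R(17, 41/5) = 369/5.

369/5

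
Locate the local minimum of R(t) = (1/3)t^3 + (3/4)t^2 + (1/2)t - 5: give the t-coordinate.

R'(t) = t^2 + (3/2)t + 1/2. Setting R'(t) = 0 gives t ∈ {-1, -1/2}.
Since R''(t) = 2t + 3/2, we get R''(-1) = -1/2 < 0 ⇒ local maximum; R''(-1/2) = 1/2 > 0 ⇒ local minimum.
Thus R has its local minimum at t = -1/2, with value -245/48.

-1/2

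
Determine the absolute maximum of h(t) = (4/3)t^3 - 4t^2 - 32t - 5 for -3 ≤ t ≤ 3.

97/3

h'(t) = 4t^2 - 8t - 32, whose only zero in [-3, 3] is t = -2.
Evaluating at the critical points and endpoints: h(-3) = 19, h(-2) = 97/3, h(3) = -101.
So the maximum is h(-2) = 97/3.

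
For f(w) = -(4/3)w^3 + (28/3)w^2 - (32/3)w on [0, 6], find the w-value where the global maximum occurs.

Differentiating, f'(w) = -4w^2 + (56/3)w - 32/3; which vanishes at w = 2/3 and w = 4.
Evaluating at the critical points and endpoints: f(0) = 0; f(2/3) = -272/81; f(4) = 64/3; f(6) = -16.
Hence the absolute maximum is 64/3 at w = 4.

4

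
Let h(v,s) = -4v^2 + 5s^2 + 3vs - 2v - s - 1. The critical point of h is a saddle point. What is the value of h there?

∂h/∂v = -8v + 3s - 2 = 0 and ∂h/∂s = 3v + 10s - 1 = 0, so (v, s) = (-17/89, 14/89).
The Hessian has h_{vv} = -8, h_{ss} = 10, h_{vs} = 3, giving D = -89 < 0, so the point is a saddle point.
h(-17/89, 14/89) = -79/89.

-79/89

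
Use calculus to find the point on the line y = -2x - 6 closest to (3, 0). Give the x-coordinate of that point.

-9/5

Minimize D(x)^2 = (x - 3)^2 + (-2x - 6)^2.
d/dx[D^2] = 2(x - 3) + 2·(-2)·(-2x - 6) = 0 ⇒ x = -9/5.
Then y = -12/5 and the distance is √(144/5) ≈ 5.3666.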